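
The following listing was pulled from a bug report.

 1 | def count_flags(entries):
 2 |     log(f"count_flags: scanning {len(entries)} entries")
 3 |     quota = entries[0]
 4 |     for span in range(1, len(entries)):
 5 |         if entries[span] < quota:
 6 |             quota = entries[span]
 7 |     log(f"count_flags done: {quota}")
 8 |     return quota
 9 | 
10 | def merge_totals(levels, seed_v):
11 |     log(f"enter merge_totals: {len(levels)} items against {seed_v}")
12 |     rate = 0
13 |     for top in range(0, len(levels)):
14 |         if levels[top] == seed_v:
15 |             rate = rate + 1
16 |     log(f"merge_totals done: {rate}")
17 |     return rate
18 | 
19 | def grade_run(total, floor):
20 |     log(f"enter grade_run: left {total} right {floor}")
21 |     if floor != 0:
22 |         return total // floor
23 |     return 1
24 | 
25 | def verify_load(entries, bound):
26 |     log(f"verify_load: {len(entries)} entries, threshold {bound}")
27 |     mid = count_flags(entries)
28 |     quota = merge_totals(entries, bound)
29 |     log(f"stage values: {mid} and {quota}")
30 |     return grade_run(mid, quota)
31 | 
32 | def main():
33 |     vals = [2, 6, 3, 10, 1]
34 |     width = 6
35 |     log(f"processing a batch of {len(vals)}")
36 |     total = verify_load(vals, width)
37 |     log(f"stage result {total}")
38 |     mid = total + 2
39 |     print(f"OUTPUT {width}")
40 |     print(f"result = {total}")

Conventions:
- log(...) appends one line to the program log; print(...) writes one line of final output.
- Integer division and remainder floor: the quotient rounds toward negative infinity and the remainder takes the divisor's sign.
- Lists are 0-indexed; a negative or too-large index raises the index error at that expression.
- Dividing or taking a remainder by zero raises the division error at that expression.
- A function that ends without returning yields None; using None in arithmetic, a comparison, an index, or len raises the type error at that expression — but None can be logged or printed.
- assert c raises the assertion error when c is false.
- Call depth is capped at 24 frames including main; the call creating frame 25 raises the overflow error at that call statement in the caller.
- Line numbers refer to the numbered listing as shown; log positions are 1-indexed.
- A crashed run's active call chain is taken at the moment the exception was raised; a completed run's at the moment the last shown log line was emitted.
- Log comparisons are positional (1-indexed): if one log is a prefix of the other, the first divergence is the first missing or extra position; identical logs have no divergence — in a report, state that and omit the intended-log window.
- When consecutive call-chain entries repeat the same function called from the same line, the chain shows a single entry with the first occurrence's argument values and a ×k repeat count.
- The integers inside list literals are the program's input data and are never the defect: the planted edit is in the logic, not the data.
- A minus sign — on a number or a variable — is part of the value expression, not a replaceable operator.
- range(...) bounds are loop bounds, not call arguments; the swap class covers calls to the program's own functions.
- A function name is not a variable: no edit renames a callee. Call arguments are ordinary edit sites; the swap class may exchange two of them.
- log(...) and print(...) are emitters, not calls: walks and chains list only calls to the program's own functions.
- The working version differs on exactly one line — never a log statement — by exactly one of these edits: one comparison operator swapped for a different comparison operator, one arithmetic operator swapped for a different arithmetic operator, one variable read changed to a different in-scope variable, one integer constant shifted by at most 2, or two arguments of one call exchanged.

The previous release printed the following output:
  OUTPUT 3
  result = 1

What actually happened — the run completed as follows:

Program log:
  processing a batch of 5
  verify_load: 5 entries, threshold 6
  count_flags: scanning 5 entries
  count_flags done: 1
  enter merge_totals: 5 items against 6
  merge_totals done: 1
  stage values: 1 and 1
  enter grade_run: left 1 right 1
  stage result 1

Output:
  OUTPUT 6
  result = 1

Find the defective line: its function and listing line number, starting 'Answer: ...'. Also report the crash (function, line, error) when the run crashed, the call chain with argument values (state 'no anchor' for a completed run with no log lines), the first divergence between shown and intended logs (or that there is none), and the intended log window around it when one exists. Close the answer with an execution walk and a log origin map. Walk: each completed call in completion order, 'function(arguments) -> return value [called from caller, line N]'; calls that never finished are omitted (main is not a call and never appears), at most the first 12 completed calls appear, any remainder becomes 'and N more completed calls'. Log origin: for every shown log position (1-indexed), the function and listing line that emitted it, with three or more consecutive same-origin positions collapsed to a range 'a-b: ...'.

Answer: the defect is in main at line 39.
Core observation: Every logged value matches the working version; the printed result is what differs.
Call chain: main.
First divergence: none; the two logs match at every position.
Execution walk:
  count_flags([2, 6, 3, 10, 1]) -> 1  [called from verify_load, line 27]
  merge_totals([2, 6, 3, 10, 1], 6) -> 1  [called from verify_load, line 28]
  grade_run(1, 1) -> 1  [called from verify_load, line 30]
  verify_load([2, 6, 3, 10, 1], 6) -> 1  [called from main, line 36]
Log origin:
  1: from main, line 35
  2: from verify_load, line 26
  3: from count_flags, line 2
  4: from count_flags, line 7
  5: from merge_totals, line 11
  6: from merge_totals, line 16
  7: from verify_load, line 29
  8: from grade_run, line 20
  9: from main, line 37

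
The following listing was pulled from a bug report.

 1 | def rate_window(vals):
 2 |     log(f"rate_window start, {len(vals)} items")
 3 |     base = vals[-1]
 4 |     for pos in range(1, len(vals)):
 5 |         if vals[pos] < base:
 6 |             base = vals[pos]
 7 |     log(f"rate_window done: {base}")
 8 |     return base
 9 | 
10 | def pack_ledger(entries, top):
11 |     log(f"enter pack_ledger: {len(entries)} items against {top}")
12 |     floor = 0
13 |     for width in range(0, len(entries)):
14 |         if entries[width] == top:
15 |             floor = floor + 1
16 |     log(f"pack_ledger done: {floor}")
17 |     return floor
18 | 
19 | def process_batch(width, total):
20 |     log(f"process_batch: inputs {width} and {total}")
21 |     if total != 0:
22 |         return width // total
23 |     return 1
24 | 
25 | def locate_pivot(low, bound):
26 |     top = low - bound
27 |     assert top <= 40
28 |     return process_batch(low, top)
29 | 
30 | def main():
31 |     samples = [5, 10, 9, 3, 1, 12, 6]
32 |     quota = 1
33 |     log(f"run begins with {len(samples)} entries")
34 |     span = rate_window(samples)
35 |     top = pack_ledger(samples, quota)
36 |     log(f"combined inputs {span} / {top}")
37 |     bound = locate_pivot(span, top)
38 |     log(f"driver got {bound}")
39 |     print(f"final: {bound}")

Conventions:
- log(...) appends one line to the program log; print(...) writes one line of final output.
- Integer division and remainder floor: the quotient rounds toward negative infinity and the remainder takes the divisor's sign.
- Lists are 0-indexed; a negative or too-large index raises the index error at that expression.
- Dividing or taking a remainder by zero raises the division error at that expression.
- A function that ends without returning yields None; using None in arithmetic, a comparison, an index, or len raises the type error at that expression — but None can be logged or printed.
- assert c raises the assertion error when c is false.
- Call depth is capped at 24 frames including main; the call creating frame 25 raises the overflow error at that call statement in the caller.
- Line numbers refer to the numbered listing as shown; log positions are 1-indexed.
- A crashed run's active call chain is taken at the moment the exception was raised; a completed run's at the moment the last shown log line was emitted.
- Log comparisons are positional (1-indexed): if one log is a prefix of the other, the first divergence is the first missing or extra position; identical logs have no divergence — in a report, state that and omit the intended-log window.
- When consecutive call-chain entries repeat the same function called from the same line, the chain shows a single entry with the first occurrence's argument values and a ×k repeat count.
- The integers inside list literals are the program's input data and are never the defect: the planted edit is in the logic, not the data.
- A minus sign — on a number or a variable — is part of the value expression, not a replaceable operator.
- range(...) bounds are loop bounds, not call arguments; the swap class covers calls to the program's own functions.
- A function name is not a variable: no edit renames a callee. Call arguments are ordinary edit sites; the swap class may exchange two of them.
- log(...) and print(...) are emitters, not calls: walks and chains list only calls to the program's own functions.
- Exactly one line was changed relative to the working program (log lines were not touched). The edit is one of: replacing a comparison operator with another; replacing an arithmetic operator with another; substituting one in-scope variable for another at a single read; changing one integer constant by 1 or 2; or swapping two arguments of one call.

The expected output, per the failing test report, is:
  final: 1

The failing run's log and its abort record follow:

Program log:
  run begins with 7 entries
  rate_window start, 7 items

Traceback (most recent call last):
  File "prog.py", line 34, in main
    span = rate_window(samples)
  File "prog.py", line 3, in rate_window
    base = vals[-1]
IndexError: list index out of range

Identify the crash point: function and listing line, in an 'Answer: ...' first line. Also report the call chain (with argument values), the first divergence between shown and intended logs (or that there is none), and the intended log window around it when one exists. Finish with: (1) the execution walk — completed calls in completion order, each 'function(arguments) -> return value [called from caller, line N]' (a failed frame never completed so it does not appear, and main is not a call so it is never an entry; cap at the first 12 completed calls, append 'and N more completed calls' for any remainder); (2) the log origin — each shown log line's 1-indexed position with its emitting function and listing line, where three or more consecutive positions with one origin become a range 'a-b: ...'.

Answer: the error was raised in rate_window, line 3.
Key fact: The log ends early — 2 lines, where the working version next logs 'rate_window done: 1'.
Call chain: main -> rate_window([5, 10, 9, 3, 1, 12, 6]) (called at line 34).
First divergence: position 3; the shown log stops at 2 lines while the working version next logs 'rate_window done: 1'.
Intended log window:
  1: run begins with 7 entries
  2: rate_window start, 7 items
  3: rate_window done: 1
  4: enter pack_ledger: 7 items against 1
Execution walk:
  (no call completed)
Origin of each log line:
  1: from main, line 33
  2: from rate_window, line 2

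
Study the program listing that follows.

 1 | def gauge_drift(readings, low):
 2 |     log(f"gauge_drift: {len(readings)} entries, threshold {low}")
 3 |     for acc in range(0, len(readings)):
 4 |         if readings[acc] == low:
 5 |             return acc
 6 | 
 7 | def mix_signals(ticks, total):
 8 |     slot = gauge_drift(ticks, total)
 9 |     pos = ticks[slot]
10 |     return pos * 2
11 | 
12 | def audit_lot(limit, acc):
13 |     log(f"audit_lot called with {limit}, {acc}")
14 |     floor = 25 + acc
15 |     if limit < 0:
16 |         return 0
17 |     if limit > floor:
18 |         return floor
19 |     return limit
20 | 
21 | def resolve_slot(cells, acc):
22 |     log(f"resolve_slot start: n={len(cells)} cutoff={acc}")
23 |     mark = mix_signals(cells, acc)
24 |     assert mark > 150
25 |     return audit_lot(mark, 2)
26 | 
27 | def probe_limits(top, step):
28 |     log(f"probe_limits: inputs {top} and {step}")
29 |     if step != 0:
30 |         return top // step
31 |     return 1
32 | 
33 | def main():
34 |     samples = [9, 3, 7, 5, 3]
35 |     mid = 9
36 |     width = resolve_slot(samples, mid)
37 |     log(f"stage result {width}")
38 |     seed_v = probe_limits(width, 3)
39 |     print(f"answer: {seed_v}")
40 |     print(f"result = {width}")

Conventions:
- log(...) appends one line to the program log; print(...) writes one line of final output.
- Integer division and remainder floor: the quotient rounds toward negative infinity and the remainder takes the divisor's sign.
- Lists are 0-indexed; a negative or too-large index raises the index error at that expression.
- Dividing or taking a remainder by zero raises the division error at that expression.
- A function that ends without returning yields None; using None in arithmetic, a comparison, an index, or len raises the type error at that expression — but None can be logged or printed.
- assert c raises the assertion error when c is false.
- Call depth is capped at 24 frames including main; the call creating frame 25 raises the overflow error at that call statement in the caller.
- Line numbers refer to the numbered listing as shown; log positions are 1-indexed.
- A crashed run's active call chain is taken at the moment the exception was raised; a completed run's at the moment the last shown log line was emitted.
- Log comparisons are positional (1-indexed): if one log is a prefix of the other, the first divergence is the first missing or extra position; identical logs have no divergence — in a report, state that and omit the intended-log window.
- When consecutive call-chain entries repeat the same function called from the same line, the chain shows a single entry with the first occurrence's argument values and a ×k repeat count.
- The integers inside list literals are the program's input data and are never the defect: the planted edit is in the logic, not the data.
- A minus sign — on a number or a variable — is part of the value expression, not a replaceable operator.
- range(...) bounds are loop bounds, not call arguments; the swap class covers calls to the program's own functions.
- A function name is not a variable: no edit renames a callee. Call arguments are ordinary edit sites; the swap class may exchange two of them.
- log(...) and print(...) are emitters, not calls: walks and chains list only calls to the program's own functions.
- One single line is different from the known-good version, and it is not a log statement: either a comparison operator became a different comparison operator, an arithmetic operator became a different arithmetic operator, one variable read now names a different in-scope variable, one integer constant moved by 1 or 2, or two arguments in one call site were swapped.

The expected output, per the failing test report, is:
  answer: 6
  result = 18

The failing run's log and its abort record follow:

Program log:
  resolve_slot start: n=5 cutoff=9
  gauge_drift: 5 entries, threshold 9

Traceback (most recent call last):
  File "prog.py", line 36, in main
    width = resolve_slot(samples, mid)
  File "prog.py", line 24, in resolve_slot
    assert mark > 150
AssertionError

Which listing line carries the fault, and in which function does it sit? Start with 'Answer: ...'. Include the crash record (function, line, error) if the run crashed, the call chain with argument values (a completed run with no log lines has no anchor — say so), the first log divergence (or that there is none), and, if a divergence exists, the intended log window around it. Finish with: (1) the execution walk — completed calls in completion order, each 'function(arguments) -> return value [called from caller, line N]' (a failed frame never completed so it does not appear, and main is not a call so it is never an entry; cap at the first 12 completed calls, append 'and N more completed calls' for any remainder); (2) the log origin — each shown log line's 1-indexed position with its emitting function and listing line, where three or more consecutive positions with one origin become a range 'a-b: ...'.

Answer: the defect is in resolve_slot at line 24.
Key fact: The shown log is a 2-line prefix of the intended one, whose next entry is 'audit_lot called with 18, 2'.
Crash: resolve_slot, line 24, AssertionError.
Call chain: main -> resolve_slot([9, 3, 7, 5, 3], 9) (called at line 36).
First divergence: position 3 — after 2 matching lines the faulty run goes silent; intended next line 'audit_lot called with 18, 2'.
Intended log window:
  1: resolve_slot start: n=5 cutoff=9
  2: gauge_drift: 5 entries, threshold 9
  3: audit_lot called with 18, 2
  4: stage result 18
Execution walk:
  gauge_drift([9, 3, 7, 5, 3], 9) -> 0  [called from mix_signals, line 8]
  mix_signals([9, 3, 7, 5, 3], 9) -> 18  [called from resolve_slot, line 23]
Log origin:
  1 — resolve_slot, line 22
  2 — gauge_drift, line 2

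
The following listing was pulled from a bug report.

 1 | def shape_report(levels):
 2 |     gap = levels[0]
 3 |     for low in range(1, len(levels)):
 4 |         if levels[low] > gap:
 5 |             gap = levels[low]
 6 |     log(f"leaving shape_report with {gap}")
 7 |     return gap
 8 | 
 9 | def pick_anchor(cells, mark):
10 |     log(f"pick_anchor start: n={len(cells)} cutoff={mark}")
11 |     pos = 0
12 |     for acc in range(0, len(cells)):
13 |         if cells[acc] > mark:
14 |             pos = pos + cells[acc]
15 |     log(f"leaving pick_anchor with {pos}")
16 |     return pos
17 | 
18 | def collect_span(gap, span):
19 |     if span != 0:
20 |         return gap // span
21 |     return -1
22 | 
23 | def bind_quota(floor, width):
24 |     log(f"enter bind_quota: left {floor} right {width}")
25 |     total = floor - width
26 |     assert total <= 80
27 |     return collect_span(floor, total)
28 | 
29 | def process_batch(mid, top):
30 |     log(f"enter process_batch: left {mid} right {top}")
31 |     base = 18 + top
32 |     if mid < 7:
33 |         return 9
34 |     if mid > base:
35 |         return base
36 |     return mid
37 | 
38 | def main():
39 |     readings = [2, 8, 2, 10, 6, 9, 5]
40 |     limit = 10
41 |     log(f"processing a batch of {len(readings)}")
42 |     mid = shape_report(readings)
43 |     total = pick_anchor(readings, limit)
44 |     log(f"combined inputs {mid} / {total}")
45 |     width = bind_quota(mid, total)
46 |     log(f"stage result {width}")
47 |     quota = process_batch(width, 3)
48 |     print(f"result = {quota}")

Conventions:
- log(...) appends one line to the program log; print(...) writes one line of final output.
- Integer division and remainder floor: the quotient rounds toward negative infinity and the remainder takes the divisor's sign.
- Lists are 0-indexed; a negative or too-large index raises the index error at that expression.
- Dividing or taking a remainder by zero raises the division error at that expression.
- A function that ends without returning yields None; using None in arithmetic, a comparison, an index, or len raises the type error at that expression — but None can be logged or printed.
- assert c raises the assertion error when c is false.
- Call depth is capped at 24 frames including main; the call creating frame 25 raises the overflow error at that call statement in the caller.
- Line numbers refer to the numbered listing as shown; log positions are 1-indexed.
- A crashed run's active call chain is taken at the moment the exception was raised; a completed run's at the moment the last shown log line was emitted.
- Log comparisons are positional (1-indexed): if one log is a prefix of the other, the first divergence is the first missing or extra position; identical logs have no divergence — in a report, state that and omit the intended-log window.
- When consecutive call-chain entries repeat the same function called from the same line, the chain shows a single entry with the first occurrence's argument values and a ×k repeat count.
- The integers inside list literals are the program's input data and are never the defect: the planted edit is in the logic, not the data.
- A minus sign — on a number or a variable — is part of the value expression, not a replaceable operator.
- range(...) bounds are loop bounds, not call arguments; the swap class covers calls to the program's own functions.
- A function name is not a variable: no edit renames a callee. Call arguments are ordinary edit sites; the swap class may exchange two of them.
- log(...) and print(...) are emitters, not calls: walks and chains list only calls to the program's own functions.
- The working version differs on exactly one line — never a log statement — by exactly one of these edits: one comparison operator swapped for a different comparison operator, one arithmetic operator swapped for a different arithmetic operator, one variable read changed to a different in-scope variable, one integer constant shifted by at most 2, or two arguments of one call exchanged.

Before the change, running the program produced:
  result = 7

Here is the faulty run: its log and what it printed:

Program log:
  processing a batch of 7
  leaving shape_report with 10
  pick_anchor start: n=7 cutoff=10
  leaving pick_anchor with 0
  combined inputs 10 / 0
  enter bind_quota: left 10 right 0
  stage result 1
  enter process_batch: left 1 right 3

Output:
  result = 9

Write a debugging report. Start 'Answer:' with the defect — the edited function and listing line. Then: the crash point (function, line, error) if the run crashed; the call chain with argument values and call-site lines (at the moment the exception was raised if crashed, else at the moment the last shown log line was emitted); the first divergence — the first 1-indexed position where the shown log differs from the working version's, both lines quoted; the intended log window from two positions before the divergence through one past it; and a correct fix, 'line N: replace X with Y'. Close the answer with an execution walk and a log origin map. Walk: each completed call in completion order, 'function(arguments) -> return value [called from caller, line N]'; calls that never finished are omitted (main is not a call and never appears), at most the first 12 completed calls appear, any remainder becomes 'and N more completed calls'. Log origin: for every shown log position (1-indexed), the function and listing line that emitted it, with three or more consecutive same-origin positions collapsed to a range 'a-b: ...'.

Answer: the defect is in process_batch at line 33.
Key fact: No log line changed; the fault shows up purely in the output.
Call chain: main -> process_batch(1, 3) (called at line 47).
First divergence: there is none — every log position agrees.
Execution walk:
  shape_report([2, 8, 2, 10, 6, 9, 5]) -> 10  [called from main, line 42]
  pick_anchor([2, 8, 2, 10, 6, 9, 5], 10) -> 0  [called from main, line 43]
  collect_span(10, 10) -> 1  [called from bind_quota, line 27]
  bind_quota(10, 0) -> 1  [called from main, line 45]
  process_batch(1, 3) -> 9  [called from main, line 47]
Log origin:
  1: logged in main at line 41
  2: logged in shape_report at line 6
  3: logged in pick_anchor at line 10
  4: logged in pick_anchor at line 15
  5: logged in main at line 44
  6: logged in bind_quota at line 24
  7: logged in main at line 46
  8: logged in process_batch at line 30
A correct fix: line 33: replace `9` with `7`.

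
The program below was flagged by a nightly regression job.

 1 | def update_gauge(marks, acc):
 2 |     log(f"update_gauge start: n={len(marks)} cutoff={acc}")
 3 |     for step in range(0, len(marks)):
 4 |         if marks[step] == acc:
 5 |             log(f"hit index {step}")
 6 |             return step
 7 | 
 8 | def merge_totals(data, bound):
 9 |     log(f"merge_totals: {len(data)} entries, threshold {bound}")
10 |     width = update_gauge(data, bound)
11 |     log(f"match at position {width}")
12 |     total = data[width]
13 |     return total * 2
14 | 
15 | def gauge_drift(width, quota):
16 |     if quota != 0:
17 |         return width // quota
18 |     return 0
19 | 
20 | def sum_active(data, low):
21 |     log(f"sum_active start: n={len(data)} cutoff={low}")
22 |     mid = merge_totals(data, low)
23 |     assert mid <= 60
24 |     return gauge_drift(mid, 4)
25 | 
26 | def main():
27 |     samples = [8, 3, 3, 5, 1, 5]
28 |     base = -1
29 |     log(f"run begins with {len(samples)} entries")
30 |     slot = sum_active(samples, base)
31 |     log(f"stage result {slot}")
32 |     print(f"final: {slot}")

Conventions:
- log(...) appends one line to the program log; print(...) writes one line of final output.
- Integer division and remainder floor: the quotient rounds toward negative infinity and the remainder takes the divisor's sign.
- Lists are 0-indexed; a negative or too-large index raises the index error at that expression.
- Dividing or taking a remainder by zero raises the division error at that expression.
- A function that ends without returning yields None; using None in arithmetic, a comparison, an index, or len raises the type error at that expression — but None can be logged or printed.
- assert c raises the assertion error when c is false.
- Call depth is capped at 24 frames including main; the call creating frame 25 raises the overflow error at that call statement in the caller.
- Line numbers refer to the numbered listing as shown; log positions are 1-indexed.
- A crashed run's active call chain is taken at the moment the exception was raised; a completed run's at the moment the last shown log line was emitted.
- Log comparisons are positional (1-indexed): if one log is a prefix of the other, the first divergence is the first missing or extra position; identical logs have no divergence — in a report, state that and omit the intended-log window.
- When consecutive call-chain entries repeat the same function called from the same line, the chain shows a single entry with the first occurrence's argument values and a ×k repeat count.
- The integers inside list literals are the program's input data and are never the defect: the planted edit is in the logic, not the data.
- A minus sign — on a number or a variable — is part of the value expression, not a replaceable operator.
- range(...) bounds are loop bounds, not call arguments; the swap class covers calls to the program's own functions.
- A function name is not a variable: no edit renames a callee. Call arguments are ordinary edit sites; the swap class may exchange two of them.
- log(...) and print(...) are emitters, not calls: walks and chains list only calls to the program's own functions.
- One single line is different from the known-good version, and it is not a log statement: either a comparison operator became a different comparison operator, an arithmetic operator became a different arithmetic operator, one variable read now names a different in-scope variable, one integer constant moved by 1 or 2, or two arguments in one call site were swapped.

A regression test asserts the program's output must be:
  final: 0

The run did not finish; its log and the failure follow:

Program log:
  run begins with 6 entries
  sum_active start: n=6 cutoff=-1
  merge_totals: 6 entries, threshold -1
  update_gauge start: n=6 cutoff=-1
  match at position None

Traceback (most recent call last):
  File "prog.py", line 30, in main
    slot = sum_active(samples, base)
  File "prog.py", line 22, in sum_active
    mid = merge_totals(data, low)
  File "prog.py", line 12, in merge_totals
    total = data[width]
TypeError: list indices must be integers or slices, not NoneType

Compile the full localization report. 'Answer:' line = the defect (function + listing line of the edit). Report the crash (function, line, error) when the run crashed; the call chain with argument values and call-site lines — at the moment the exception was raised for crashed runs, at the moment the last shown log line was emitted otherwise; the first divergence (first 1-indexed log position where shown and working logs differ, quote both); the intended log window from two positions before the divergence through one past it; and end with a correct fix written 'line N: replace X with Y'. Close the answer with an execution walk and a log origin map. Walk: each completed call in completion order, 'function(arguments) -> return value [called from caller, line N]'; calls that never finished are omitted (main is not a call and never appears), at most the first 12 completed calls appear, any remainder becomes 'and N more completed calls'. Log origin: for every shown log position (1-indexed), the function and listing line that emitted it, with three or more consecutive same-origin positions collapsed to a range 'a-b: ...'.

Answer: the defect is in main at line 28.
Key observation: Position 2 is the first bad log line: 'sum_active start: n=6 cutoff=-1' should read 'sum_active start: n=6 cutoff=1'.
Crash: merge_totals, line 12, TypeError.
Call chain: main -> sum_active([8, 3, 3, 5, 1, 5], -1) (called at line 30) -> merge_totals([8, 3, 3, 5, 1, 5], -1) (called at line 22).
First divergence: at position 2 the run shows 'sum_active start: n=6 cutoff=-1' where the working version logs 'sum_active start: n=6 cutoff=1'.
Intended log window:
  1: run begins with 6 entries
  2: sum_active start: n=6 cutoff=1
  3: merge_totals: 6 entries, threshold 1
Execution walk:
  update_gauge([8, 3, 3, 5, 1, 5], -1) -> None  [called from merge_totals, line 10]
Log line origins:
  1 — main, line 29
  2 — sum_active, line 21
  3 — merge_totals, line 9
  4 — update_gauge, line 2
  5 — merge_totals, line 11
A correct fix: line 28: replace `-1` with `1`.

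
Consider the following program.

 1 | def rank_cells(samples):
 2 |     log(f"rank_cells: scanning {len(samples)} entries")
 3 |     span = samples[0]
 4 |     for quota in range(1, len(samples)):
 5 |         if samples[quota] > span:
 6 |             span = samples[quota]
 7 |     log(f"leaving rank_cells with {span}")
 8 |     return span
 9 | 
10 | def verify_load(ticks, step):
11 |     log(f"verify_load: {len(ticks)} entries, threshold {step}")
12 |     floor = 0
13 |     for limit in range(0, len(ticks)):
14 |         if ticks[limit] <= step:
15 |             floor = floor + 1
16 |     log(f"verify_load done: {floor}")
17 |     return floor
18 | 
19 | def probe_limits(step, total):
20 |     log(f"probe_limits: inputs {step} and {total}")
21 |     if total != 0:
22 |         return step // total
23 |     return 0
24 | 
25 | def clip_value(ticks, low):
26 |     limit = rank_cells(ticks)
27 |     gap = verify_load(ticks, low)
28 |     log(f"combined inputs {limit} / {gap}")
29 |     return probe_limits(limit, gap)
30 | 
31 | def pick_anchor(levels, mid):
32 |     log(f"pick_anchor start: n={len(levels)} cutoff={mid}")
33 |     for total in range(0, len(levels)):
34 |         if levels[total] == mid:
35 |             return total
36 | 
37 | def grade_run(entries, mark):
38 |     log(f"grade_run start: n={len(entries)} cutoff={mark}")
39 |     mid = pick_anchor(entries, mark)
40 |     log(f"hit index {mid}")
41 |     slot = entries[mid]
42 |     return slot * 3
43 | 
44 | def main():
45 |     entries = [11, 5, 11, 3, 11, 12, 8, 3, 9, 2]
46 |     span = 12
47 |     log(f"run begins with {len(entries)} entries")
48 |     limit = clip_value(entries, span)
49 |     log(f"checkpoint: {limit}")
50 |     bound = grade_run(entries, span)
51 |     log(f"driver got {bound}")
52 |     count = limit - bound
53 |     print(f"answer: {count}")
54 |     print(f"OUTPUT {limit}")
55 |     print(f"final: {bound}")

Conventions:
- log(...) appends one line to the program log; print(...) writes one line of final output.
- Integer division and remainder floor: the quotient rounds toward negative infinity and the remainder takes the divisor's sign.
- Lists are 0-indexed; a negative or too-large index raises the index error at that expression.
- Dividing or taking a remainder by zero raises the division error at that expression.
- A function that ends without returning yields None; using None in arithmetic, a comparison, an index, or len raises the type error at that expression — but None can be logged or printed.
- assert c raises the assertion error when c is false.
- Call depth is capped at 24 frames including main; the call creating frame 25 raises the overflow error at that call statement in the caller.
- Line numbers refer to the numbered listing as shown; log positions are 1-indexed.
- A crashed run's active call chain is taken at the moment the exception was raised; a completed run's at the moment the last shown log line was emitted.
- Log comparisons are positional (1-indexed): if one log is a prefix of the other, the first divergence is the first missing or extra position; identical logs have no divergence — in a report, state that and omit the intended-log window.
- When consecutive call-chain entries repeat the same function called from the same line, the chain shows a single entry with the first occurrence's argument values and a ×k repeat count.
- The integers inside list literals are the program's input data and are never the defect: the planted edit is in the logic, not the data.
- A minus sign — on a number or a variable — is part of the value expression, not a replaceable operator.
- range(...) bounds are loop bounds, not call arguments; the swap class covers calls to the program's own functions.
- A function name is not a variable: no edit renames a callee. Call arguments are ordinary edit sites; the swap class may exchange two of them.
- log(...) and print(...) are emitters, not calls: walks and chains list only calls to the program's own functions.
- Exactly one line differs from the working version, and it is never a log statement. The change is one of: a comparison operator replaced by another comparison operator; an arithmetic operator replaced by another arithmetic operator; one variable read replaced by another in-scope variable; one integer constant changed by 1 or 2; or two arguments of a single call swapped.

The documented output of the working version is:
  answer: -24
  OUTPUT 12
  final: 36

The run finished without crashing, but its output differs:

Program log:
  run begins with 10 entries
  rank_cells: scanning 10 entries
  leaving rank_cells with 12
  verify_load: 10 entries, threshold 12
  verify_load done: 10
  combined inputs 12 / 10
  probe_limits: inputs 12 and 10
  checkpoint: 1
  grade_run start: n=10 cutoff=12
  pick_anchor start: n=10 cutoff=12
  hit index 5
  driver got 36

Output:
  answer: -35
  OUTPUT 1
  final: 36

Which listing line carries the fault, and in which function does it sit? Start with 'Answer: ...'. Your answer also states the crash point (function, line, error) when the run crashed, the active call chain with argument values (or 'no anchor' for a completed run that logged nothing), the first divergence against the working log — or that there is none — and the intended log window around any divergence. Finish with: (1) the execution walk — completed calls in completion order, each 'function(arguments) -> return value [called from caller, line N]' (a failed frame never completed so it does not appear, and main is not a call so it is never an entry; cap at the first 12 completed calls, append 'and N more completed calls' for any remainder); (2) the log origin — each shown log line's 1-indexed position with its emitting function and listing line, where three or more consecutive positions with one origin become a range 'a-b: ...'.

Answer: the defect is in verify_load at line 14.
The tell: The log first diverges at position 5: the faulty run prints 'verify_load done: 10' where the working version prints 'verify_load done: 1'.
Call chain: main.
First divergence: position 5 — shown 'verify_load done: 10', intended 'verify_load done: 1'.
Intended log window:
  3: leaving rank_cells with 12
  4: verify_load: 10 entries, threshold 12
  5: verify_load done: 1
  6: combined inputs 12 / 1
Execution walk:
  rank_cells([11, 5, 11, 3, 11, 12, 8, 3, 9, 2]) -> 12  [called from clip_value, line 26]
  verify_load([11, 5, 11, 3, 11, 12, 8, 3, 9, 2], 12) -> 10  [called from clip_value, line 27]
  probe_limits(12, 10) -> 1  [called from clip_value, line 29]
  clip_value([11, 5, 11, 3, 11, 12, 8, 3, 9, 2], 12) -> 1  [called from main, line 48]
  pick_anchor([11, 5, 11, 3, 11, 12, 8, 3, 9, 2], 12) -> 5  [called from grade_run, line 39]
  grade_run([11, 5, 11, 3, 11, 12, 8, 3, 9, 2], 12) -> 36  [called from main, line 50]
Origin of each log line:
  1: emitted by main (line 47)
  2: emitted by rank_cells (line 2)
  3: emitted by rank_cells (line 7)
  4: emitted by verify_load (line 11)
  5: emitted by verify_load (line 16)
  6: emitted by clip_value (line 28)
  7: emitted by probe_limits (line 20)
  8: emitted by main (line 49)
  9: emitted by grade_run (line 38)
  10: emitted by pick_anchor (line 32)
  11: emitted by grade_run (line 40)
  12: emitted by main (line 51)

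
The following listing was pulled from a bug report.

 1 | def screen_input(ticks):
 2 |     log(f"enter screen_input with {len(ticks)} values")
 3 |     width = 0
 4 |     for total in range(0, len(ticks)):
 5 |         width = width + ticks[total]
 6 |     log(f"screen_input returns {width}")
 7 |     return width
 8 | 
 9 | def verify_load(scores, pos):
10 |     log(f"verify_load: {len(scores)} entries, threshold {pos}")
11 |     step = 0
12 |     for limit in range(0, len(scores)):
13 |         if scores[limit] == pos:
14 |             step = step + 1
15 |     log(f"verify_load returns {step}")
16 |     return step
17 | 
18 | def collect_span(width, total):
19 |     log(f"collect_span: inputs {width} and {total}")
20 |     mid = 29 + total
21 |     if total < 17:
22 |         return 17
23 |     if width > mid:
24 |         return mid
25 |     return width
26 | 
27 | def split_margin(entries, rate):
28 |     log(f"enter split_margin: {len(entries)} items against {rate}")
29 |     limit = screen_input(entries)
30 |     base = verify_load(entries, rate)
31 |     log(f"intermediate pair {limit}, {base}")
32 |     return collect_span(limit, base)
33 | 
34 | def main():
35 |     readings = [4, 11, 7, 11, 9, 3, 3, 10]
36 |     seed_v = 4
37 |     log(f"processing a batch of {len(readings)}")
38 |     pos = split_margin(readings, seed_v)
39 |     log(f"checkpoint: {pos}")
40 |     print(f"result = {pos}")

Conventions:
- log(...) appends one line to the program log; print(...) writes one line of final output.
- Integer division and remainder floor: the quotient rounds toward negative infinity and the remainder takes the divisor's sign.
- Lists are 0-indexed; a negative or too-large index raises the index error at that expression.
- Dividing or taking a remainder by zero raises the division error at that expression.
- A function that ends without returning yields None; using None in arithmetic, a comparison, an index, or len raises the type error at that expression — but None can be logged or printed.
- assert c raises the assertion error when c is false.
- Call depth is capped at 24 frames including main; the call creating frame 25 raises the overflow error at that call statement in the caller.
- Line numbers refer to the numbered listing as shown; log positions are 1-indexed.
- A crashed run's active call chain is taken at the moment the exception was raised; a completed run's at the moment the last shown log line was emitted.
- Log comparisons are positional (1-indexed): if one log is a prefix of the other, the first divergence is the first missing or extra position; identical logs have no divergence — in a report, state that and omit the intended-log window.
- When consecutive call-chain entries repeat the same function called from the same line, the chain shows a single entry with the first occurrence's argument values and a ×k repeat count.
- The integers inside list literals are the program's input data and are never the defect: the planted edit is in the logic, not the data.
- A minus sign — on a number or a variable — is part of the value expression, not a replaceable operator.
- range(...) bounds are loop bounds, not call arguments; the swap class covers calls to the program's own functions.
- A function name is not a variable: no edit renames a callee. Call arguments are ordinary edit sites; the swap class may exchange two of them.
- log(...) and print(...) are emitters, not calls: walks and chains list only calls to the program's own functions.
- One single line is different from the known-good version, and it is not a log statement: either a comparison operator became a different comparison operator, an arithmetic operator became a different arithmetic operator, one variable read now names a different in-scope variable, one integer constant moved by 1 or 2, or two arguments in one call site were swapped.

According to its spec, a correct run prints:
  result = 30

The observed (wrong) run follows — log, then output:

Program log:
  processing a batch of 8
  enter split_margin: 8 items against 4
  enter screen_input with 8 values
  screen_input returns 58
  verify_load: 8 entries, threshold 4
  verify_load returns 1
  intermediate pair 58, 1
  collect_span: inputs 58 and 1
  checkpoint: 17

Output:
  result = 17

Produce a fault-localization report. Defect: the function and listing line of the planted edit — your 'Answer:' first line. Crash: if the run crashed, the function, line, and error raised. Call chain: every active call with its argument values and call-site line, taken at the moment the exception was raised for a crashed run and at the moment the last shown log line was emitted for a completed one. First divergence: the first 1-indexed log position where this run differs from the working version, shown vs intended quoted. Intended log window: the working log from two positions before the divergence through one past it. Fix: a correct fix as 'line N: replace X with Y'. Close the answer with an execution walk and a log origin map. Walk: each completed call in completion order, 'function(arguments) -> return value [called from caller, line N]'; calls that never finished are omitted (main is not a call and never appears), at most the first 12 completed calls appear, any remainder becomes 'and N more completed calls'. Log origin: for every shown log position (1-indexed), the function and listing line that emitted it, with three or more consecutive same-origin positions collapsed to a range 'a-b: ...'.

Answer: the defect is in collect_span at line 21.
Key observation: Position 9 is the first bad log line: 'checkpoint: 17' should read 'checkpoint: 30'.
Call chain: main.
First divergence: position 9; shown 'checkpoint: 17' vs intended 'checkpoint: 30'.
Intended log window:
  7: intermediate pair 58, 1
  8: collect_span: inputs 58 and 1
  9: checkpoint: 30
Execution walk:
  screen_input([4, 11, 7, 11, 9, 3, 3, 10]) -> 58  [called from split_margin, line 29]
  verify_load([4, 11, 7, 11, 9, 3, 3, 10], 4) -> 1  [called from split_margin, line 30]
  collect_span(58, 1) -> 17  [called from split_margin, line 32]
  split_margin([4, 11, 7, 11, 9, 3, 3, 10], 4) -> 17  [called from main, line 38]
Log origin:
  1: logged in main at line 37
  2: logged in split_margin at line 28
  3: logged in screen_input at line 2
  4: logged in screen_input at line 6
  5: logged in verify_load at line 10
  6: logged in verify_load at line 15
  7: logged in split_margin at line 31
  8: logged in collect_span at line 19
  9: logged in main at line 39
A correct fix: line 21: replace `total` with `width`.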